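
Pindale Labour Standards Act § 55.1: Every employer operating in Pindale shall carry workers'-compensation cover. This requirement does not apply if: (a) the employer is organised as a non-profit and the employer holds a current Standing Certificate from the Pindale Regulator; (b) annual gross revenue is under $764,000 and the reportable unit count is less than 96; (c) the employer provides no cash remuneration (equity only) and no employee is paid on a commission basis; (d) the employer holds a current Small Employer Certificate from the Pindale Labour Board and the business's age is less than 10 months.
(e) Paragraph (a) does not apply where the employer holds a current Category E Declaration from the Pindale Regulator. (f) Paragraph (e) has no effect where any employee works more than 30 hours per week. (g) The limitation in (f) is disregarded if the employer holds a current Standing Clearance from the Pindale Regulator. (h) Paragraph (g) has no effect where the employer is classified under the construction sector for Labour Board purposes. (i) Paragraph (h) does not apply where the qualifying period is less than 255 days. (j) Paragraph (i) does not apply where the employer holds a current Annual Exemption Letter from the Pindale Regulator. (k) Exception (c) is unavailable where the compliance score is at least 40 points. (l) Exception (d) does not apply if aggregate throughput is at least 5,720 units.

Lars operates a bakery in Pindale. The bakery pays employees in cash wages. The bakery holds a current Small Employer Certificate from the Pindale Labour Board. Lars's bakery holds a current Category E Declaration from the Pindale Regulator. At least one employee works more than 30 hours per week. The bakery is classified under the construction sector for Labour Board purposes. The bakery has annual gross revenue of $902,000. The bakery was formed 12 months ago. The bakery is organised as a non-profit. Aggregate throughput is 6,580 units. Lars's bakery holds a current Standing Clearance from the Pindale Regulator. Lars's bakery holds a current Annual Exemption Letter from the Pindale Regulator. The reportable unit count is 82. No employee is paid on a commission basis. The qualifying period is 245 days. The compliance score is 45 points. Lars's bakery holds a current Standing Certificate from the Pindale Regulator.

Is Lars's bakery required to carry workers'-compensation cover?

Exception (a): the employer is a non-profit; a current Standing Certificate is held — every condition holds. As to paragraphs (e)–(j): (e) would limit (a) — a current Category E Declaration is held — but (f) sets (e) aside: (f) is engaged — at least one employee exceeds 30 hours/week. (g) is engaged (a current Standing Clearance is held), but yields to (h): (h) applies — the bakery is classified under the construction sector. (i) would limit (h) — the qualifying period is 245 days, less than the 255 days limit — but (j) sets (i) aside: (j) applies — a current Annual Exemption Letter is held. (a) remains available.
Exception (b) requires that annual gross revenue is under $764,000; but annual gross revenue is $902,000, not under $764,000, so (b) is unavailable.
Exception (c) requires that the employer provides no cash remuneration (equity only); but employees are paid cash wages, so (c) is unavailable.
Exception (d) does not apply: the business's age is 12 months, not less than 10 months.

No — exception (a) applies; Lars's bakery is not required to carry workers'-compensation cover.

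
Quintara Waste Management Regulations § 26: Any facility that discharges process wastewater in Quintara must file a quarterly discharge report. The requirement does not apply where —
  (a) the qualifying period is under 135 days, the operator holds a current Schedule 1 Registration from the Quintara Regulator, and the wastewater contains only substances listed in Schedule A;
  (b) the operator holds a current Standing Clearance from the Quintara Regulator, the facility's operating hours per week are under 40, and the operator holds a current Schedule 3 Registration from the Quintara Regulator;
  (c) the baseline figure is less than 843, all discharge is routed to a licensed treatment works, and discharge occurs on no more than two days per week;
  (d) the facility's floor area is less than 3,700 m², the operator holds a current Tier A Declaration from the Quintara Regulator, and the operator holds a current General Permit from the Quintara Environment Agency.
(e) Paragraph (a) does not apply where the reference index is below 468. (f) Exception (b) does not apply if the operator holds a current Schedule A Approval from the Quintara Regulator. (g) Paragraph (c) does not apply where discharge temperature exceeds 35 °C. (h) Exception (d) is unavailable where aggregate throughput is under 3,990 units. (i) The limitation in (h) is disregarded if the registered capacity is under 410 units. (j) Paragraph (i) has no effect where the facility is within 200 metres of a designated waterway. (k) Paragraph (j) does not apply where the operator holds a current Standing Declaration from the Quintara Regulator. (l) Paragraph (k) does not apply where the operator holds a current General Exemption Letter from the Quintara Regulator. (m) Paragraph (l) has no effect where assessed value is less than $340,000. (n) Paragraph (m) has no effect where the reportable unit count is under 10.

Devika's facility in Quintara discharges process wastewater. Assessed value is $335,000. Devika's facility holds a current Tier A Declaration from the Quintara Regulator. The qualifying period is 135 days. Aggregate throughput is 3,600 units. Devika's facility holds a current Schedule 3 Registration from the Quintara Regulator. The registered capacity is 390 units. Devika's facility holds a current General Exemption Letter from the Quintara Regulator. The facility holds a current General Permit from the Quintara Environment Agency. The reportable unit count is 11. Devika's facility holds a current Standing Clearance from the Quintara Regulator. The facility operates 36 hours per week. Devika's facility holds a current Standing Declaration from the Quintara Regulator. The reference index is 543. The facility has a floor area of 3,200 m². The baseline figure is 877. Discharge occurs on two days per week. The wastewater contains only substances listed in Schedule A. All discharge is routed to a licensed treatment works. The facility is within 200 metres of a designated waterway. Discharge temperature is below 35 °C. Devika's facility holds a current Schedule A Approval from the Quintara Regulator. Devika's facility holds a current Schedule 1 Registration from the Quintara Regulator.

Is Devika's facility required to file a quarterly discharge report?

No — exception (d) applies; Devika's facility is not required to file a quarterly discharge report.

Exception (a) fails — the qualifying period is 135 days, not under 135 days.
Exception (b) is satisfied on its face — a current Standing Clearance is held; the facility's operating hours per week are 36, under the 40 limit; a current Schedule 3 Registration is held. However, paragraph (f) must be considered: (f) is engaged — a current Schedule A Approval is held. (b) is therefore removed.
Exception (c) requires that the baseline figure is less than 843; but the baseline figure is 877, not less than 843, so (c) is unavailable.
All of (d)'s requirements are met (the facility's floor area is 3,200 m², less than the 3,700 m² limit; a current Tier A Declaration is held; a current General Permit is held). As to paragraphs (h)–(n): (h) operates (aggregate throughput is 3,600 units, under the 3,990 units limit), but is set aside by (i): (i) applies — the registered capacity is 390 units, under the 410 units limit. (j) applies (the facility is within 200 m of a designated waterway), but yields to (k): (k) applies — a current Standing Declaration is held. (l) would limit (k) — a current General Exemption Letter is held — but (m) sets (l) aside: (m) operates against (l): assessed value is $335,000, less than the $340,000 limit. (n), which would lift (m), is not triggered — the reportable unit count is 11, not under 10. (d) remains available.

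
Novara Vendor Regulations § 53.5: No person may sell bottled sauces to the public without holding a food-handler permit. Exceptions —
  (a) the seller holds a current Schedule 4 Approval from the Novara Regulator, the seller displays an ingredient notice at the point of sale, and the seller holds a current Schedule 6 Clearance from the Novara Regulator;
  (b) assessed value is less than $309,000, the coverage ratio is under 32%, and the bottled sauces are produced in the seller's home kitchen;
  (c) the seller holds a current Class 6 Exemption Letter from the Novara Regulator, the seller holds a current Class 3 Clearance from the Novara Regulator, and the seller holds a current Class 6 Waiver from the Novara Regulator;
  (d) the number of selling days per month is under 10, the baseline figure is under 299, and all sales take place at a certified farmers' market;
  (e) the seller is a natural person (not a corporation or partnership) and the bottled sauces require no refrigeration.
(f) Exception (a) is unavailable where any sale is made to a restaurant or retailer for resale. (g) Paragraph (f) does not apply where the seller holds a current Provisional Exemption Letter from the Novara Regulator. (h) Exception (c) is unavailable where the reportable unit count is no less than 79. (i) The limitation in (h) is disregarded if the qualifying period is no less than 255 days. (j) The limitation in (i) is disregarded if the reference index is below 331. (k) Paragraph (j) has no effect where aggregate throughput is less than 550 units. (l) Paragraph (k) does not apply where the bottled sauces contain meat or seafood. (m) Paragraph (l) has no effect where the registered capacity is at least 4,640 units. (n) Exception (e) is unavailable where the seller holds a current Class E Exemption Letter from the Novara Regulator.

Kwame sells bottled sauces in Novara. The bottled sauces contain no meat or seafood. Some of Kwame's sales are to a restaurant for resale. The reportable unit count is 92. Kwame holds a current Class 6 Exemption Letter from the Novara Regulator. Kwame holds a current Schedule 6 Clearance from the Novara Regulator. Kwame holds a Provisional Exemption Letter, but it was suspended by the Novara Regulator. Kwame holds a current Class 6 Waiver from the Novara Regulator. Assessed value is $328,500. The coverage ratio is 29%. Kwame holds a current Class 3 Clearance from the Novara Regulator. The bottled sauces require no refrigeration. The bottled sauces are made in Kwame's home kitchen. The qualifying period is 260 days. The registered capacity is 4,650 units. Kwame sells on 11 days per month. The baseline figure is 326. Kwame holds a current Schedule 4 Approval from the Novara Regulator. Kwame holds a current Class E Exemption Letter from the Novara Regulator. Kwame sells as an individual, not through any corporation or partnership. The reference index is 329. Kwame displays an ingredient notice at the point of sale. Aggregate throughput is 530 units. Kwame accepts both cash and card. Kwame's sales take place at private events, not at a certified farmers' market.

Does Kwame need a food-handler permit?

Exception (a) is satisfied on its face — a current Schedule 4 Approval is held; an ingredient notice is displayed; a current Schedule 6 Clearance is held. But: (f) operates against (a): some sales are to a restaurant for resale. (g), which would lift (f), does not operate here — no current Provisional Exemption Letter is held. Exception (a) does not apply.
Exception (b) does not apply: assessed value is $328,500, not less than $309,000.
Exception (c): a current Class 6 Exemption Letter is held; a current Class 3 Clearance is held; a current Class 6 Waiver is held — every condition holds. Under paragraphs (h)–(m): (h) would limit (c) — the reportable unit count is 92, meeting the 79 threshold — but (i) sets (h) aside: (i) operates against (h): the qualifying period is 260 days, meeting the 255 days threshold. (j) would limit (i) — the reference index is 329, below the 331 limit — but (k) sets (j) aside: (k) operates against (j): aggregate throughput is 530 units, less than the 550 units limit. (l), which would lift (k), is inapplicable — the bottled sauces contain no meat or seafood. (c) remains available.
Exception (d) requires that the number of selling days per month is under 10; but the number of selling days per month is 11, not under 10, so (d) is unavailable.
Exception (e) is satisfied on its face — the seller is a natural person; the bottled sauces are shelf-stable. Turning to paragraph (n): (n) operates — a current Class E Exemption Letter is held. (e) is therefore removed.

No — exception (c) applies; Kwame is not required to hold a food-handler permit.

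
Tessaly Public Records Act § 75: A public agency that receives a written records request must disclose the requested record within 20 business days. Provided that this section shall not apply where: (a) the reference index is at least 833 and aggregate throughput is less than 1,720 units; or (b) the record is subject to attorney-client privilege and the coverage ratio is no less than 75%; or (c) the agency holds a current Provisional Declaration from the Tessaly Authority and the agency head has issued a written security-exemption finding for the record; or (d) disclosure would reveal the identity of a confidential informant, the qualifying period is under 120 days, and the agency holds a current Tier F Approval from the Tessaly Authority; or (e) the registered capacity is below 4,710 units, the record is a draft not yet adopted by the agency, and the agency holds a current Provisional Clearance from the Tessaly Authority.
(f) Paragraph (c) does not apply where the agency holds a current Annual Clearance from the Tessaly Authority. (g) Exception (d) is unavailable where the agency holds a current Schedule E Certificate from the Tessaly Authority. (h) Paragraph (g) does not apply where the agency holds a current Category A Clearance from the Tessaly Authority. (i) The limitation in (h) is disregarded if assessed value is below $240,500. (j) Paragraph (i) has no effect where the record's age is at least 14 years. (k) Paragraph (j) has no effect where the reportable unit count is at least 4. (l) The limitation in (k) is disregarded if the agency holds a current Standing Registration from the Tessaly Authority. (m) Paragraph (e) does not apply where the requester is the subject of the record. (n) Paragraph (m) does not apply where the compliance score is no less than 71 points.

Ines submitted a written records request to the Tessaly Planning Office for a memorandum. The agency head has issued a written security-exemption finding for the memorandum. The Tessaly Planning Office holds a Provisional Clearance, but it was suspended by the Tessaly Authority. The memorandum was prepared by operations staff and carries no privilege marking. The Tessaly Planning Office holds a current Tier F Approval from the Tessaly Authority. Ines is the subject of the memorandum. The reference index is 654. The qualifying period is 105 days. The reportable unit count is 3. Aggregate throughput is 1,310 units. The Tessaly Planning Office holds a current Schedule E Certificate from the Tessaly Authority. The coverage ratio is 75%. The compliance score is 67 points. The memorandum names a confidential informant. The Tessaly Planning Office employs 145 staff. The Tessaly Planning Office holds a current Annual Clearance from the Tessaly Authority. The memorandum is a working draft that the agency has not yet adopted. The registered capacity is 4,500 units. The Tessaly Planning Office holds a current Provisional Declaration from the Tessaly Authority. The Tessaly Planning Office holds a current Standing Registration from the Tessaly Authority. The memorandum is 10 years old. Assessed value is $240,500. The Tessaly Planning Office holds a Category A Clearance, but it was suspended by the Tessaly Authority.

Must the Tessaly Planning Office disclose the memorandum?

Yes — the Tessaly Planning Office must disclose the memorandum.

Exception (a) does not apply: the reference index is 654, short of 833.
Exception (b) does not apply: the memorandum carries no privilege marking.
Exception (c) is satisfied on its face — a current Provisional Declaration is held; a written security-exemption finding has been issued. However, paragraph (f) must be considered: (f) operates — a current Annual Clearance is held. So (c) is unavailable.
Exception (d)'s conditions are all satisfied: the memorandum names a confidential informant; the qualifying period is 105 days, under the 120 days limit; a current Tier F Approval is held. Turning to paragraphs (g)–(l): (g) operates against (d): a current Schedule E Certificate is held. (h) is inapplicable (there is no Category A Clearance in force), so (g) stands. (d) is therefore removed.
Exception (e) requires that the agency holds a current Provisional Clearance from the Tessaly Authority; but no current Provisional Clearance is held, so (e) is unavailable.
None of the exceptions is available; § 75 applies in full.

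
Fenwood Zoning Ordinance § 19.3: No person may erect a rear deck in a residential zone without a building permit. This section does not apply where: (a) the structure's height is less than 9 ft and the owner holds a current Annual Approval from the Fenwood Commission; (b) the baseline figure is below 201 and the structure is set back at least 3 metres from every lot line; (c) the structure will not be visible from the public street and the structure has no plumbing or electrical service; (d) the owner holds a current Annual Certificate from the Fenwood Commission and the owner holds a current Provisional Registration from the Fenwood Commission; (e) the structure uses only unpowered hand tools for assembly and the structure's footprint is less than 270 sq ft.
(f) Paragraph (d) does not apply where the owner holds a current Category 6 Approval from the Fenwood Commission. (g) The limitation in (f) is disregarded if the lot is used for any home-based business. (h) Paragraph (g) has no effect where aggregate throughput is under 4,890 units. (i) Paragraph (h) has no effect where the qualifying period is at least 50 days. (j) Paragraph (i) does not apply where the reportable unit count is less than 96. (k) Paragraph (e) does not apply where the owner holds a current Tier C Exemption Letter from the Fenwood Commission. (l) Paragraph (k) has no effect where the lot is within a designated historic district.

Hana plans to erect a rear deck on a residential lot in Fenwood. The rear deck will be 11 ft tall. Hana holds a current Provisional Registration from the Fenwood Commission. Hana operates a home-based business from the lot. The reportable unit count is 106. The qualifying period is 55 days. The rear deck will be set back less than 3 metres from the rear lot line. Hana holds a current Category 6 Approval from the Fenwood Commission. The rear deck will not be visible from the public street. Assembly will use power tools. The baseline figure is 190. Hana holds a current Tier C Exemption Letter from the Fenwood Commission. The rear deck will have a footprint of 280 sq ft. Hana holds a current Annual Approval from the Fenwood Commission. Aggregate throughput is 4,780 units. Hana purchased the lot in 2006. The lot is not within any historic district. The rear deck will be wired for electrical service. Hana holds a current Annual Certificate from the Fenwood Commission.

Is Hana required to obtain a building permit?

No — exception (d) applies; Hana does not need a building permit.

Exception (a) fails — the structure's height is 11 ft, not less than 9 ft.
Exception (b) does not apply: the rear setback is under 3 m.
Exception (c) fails — electrical service is planned.
Exception (d): a current Annual Certificate is held; a current Provisional Registration is held — every condition holds. Under paragraphs (f)–(j): (f) applies (a current Category 6 Approval is held), but yields to (g): (g) is triggered — a home-based business operates on the lot. (h) applies (aggregate throughput is 4,780 units, under the 4,890 units limit), but is overridden by (i): (i) operates — the qualifying period is 55 days, meeting the 50 days threshold. (j), which would lift (i), is not engaged — the reportable unit count is 106, not less than 96. Exception (d) stands.
Exception (e) fails — assembly uses power tools.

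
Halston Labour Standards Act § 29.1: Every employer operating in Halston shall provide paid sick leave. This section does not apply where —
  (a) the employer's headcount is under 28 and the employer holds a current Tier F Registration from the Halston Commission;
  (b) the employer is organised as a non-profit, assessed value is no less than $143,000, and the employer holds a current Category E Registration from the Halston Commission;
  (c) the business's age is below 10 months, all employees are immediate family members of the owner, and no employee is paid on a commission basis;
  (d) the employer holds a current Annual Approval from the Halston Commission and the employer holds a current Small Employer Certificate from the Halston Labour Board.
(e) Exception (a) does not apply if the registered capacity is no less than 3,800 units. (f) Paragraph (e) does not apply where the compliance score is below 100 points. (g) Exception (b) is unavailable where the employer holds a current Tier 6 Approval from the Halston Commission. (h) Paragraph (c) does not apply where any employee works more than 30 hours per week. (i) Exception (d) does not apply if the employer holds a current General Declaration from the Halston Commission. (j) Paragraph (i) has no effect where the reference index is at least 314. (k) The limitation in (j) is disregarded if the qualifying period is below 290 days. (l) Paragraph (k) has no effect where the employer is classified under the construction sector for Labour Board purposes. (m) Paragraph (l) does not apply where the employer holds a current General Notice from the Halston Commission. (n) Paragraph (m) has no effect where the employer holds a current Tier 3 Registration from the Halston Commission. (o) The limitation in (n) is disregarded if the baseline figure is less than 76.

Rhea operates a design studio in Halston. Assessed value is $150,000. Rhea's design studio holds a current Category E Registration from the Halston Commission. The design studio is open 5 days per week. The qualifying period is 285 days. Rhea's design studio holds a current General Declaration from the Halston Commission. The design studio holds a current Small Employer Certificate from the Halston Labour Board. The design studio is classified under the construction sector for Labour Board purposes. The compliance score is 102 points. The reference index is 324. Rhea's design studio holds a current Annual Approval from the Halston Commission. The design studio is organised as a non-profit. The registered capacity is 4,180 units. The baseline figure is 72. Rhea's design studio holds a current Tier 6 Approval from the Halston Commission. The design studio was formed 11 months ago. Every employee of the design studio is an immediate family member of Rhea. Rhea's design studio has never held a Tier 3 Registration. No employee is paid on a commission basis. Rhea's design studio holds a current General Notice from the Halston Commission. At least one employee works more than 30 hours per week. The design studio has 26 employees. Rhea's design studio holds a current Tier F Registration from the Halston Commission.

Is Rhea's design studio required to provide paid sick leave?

Yes — Rhea's design studio must provide paid sick leave.

Exception (a) is satisfied on its face — the employer's headcount is 26, under the 28 limit; a current Tier F Registration is held. But: (e) operates against (a): the registered capacity is 4,180 units, meeting the 3,800 units threshold. (f) is not engaged (the compliance score is 102 points, not below 100 points), so (e) stands. Exception (a) does not apply.
Exception (b): the employer is a non-profit; assessed value is $150,000, meeting the $143,000 threshold; a current Category E Registration is held — every condition holds. But applying paragraph (g): (g) operates against (b): a current Tier 6 Approval is held. So (b) is unavailable.
Exception (c) does not apply: the business's age is 11 months, not below 10 months.
Exception (d)'s conditions are all satisfied: a current Annual Approval is held; a current Small Employer Certificate is held. But: (i) operates against (d): a current General Declaration is held. (j) would limit (i) — the reference index is 324, meeting the 314 threshold — but (k) sets (j) aside: (k) operates against (j): the qualifying period is 285 days, below the 290 days limit. (l) is engaged (the design studio is classified under the construction sector), but is overridden by (m): (m) applies — a current General Notice is held. (n) is inapplicable (there is no Tier 3 Registration in force), so (m) stands. So (d) is unavailable.
No exception applies. The general rule governs.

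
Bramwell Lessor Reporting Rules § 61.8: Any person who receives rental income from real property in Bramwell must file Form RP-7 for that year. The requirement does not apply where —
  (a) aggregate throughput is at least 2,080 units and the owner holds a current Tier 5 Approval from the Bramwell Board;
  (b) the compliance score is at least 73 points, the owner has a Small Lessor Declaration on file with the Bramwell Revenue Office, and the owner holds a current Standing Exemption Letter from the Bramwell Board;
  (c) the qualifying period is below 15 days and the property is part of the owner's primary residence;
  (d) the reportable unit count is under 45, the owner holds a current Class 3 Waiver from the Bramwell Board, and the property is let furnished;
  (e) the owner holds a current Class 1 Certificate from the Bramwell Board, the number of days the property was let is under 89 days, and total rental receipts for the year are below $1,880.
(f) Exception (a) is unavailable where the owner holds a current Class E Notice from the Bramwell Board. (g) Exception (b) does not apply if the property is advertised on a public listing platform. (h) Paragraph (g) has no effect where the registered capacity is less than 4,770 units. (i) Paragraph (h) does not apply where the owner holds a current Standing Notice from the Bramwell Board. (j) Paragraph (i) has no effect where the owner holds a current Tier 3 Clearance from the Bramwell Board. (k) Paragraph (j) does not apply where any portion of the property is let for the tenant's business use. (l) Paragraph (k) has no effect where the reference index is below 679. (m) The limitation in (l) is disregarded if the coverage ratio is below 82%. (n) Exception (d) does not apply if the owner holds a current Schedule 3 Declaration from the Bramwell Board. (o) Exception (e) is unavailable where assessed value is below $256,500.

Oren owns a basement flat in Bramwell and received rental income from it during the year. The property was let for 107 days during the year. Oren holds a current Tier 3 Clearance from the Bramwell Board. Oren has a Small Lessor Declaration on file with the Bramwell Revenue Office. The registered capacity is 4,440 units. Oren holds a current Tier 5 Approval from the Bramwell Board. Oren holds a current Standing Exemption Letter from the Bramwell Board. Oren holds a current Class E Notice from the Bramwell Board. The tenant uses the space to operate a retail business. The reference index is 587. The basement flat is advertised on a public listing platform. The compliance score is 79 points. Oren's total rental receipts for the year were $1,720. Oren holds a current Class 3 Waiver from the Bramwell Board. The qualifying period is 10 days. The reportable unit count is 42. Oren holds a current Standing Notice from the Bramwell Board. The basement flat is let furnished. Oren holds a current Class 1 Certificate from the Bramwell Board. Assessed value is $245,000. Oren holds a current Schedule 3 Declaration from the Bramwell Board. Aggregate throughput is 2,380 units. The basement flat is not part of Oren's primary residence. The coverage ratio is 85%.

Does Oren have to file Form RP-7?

No — exception (b) applies; Oren is not required to file Form RP-7.

All of (a)'s requirements are met (aggregate throughput is 2,380 units, meeting the 2,080 units threshold; a current Tier 5 Approval is held). Turning to paragraph (f): (f) is engaged — a current Class E Notice is held. So (a) is unavailable.
Exception (b) is satisfied on its face — the compliance score is 79 points, meeting the 73 points threshold; a Small Lessor Declaration is on file; a current Standing Exemption Letter is held. As to paragraphs (g)–(m): (g) would limit (b) — the property is publicly advertised — but (h) sets (g) aside: (h) applies — the registered capacity is 4,440 units, less than the 4,770 units limit. (i) operates (a current Standing Notice is held), but is displaced by (j): (j) operates against (i): a current Tier 3 Clearance is held. (k) would limit (j) — the space is let for business use — but (l) sets (k) aside: (l) operates — the reference index is 587, below the 679 limit. (m) does not operate here (the coverage ratio is 85%, not below 82%), so (l) stands. (b) remains available.
Exception (c) does not apply: the basement flat is not part of the primary residence.
Exception (d): the reportable unit count is 42, under the 45 limit; a current Class 3 Waiver is held; the property is let furnished — every condition holds. Turning to paragraph (n): (n) is engaged — a current Schedule 3 Declaration is held. So (d) is unavailable.
Exception (e) does not apply: the number of days the property was let is 107 days, not under 89 days.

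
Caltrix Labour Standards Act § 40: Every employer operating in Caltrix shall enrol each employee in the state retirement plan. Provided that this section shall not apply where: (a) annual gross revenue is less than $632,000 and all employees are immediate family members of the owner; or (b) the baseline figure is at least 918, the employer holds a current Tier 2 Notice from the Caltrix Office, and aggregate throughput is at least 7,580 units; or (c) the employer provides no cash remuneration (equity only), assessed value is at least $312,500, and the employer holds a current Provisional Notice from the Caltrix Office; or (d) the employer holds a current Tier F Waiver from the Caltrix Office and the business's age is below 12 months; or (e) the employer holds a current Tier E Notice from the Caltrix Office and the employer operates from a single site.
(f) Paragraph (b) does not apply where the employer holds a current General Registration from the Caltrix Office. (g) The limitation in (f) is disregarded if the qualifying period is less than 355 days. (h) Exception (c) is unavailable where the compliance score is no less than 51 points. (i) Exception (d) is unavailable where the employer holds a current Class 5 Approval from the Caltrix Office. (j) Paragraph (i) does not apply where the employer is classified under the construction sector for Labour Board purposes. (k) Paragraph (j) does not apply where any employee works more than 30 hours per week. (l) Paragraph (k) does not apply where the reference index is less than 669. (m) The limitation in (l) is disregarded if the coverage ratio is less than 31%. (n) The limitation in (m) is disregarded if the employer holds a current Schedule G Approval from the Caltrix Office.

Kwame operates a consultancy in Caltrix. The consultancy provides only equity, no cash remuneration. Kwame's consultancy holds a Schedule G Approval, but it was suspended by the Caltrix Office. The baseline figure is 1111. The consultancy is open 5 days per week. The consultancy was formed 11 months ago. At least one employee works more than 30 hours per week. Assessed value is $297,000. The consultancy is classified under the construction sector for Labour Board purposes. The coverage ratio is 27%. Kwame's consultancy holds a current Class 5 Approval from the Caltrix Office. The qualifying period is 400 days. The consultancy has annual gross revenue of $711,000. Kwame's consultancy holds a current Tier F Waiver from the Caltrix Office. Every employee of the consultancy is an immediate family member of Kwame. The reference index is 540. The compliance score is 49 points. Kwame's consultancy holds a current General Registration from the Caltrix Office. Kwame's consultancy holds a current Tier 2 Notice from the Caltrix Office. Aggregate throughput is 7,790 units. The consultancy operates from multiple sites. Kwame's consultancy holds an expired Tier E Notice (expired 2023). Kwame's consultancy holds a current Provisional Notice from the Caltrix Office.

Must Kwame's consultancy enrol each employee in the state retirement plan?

Yes — Kwame's consultancy must enrol each employee in the state retirement plan.

Exception (a) does not apply: annual gross revenue is $711,000, not less than $632,000.
Exception (b)'s conditions are all satisfied: the baseline figure is 1,111, meeting the 918 threshold; a current Tier 2 Notice is held; aggregate throughput is 7,790 units, meeting the 7,580 units threshold. Turning to paragraphs (f)–(g): (f) is engaged — a current General Registration is held. (g), which would lift (f), is inapplicable — the qualifying period is 400 days, not less than 355 days. (b) is therefore removed.
Exception (c) does not apply: assessed value is $297,000, short of $312,500.
Exception (d) is satisfied on its face — a current Tier F Waiver is held; the business's age is 11 months, below the 12 months limit. But: (i) is triggered — a current Class 5 Approval is held. (j) would limit (i) — the consultancy is classified under the construction sector — but (k) sets (j) aside: (k) applies — at least one employee exceeds 30 hours/week. (l) would limit (k) — the reference index is 540, less than the 669 limit — but (m) sets (l) aside: (m) operates — the coverage ratio is 27%, less than the 31% limit. (n), which would lift (m), is inapplicable — the Schedule G Approval is not current. So (d) is unavailable.
Exception (e) does not apply: no current Tier E Notice is held.
No exception displaces § 40.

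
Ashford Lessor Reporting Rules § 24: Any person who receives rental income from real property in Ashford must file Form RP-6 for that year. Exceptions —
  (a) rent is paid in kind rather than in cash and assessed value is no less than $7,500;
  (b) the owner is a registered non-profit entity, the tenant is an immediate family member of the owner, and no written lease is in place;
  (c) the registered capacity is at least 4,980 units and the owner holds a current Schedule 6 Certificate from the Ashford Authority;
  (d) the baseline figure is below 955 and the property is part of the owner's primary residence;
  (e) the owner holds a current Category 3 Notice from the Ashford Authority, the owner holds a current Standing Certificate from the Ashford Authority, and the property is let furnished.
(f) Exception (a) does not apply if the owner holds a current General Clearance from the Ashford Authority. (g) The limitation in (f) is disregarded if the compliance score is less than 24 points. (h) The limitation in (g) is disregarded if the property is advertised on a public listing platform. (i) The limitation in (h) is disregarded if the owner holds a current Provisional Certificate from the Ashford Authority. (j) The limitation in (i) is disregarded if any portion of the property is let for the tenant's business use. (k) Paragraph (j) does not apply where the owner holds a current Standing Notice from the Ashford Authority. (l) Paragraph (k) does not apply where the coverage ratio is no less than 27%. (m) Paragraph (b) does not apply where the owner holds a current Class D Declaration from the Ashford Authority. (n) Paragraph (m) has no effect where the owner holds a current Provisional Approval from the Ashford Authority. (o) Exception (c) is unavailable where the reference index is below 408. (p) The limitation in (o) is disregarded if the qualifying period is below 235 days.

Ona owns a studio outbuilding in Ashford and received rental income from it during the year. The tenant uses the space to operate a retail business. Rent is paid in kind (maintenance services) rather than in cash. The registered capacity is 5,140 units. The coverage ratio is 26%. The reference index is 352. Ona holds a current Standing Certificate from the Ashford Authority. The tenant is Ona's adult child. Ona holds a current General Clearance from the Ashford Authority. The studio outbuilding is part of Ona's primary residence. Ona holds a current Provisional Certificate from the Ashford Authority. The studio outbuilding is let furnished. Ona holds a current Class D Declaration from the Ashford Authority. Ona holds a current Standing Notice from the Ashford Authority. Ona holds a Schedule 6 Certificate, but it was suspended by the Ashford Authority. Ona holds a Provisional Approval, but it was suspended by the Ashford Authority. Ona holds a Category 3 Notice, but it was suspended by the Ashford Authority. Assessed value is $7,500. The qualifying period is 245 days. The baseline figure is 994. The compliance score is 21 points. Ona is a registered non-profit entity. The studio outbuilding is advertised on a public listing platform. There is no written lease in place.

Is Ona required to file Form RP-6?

No — exception (a) applies; Ona is not required to file Form RP-6.

Exception (a) is satisfied on its face — rent is paid in kind; assessed value is $7,500, meeting the $7,500 threshold. As to paragraphs (f)–(l): (f) would limit (a) — a current General Clearance is held — but (g) sets (f) aside: (g) operates against (f): the compliance score is 21 points, less than the 24 points limit. (h) would limit (g) — the property is publicly advertised — but (i) sets (h) aside: (i) is engaged — a current Provisional Certificate is held. (j) would limit (i) — the space is let for business use — but (k) sets (j) aside: (k) applies — a current Standing Notice is held. (l), which would lift (k), is not engaged — the coverage ratio is 26%, short of 27%. Exception (a) stands.
Exception (b)'s conditions are all satisfied: Ona is a registered non-profit; the tenant is an immediate family member; there is no written lease. However, paragraphs (m)–(n) must be considered: (m) operates against (b): a current Class D Declaration is held. (n), which would lift (m), is not engaged — no current Provisional Approval is held. So (b) is unavailable.
Exception (c) requires that the owner holds a current Schedule 6 Certificate from the Ashford Authority; but the Schedule 6 Certificate is not current, so (c) is unavailable.
Exception (d) requires that the baseline figure is below 955; but the baseline figure is 994, not below 955, so (d) is unavailable.
Exception (e) fails — no current Category 3 Notice is held.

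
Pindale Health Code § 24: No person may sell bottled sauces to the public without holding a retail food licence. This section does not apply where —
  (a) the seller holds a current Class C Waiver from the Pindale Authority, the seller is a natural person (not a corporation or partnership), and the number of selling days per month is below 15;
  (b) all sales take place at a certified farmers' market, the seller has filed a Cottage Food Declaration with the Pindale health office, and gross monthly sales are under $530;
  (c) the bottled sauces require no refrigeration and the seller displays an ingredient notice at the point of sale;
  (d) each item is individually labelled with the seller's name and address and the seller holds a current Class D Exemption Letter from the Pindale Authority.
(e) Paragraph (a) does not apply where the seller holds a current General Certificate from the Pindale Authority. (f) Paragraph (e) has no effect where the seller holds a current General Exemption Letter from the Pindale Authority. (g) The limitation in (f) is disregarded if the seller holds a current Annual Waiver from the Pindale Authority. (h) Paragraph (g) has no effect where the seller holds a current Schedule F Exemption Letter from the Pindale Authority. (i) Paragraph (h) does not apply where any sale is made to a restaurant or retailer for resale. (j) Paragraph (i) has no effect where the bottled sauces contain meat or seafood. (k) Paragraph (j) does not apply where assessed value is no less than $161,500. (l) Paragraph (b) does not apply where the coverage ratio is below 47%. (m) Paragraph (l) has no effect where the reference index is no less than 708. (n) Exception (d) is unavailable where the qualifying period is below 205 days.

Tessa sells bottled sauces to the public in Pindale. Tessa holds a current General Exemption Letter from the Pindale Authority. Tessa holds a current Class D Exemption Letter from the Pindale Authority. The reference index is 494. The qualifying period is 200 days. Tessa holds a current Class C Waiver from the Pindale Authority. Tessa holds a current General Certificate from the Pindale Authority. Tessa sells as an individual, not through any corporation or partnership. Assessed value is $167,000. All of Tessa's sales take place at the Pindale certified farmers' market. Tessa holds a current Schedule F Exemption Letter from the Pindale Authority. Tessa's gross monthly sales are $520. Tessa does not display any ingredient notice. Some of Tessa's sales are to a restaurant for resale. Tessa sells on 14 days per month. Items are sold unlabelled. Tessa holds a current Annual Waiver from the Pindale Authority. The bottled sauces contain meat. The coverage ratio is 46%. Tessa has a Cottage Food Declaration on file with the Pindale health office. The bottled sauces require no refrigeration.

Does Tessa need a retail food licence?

Exception (a)'s conditions are all satisfied: a current Class C Waiver is held; the seller is a natural person; the number of selling days per month is 14, below the 15 limit. But: (e) applies — a current General Certificate is held. (f) would limit (e) — a current General Exemption Letter is held — but (g) sets (f) aside: (g) is triggered — a current Annual Waiver is held. (h) would limit (g) — a current Schedule F Exemption Letter is held — but (i) sets (h) aside: (i) is engaged — some sales are to a restaurant for resale. (j) would limit (i) — the bottled sauces contain meat — but (k) sets (j) aside: (k) is engaged — assessed value is $167,000, meeting the $161,500 threshold. Exception (a) does not apply.
Exception (b): all sales are at a certified farmers' market; a Cottage Food Declaration is on file; gross monthly sales are $520, under the $530 limit — every condition holds. But: (l) applies — the coverage ratio is 46%, below the 47% limit. (m), which would lift (l), is inapplicable — the reference index is 494, short of 708. (b) is therefore removed.
Exception (c) requires that the seller displays an ingredient notice at the point of sale; but no ingredient notice is displayed, so (c) is unavailable.
Exception (d) does not apply: items are sold unlabelled.
No exception displaces § 24.

Yes — Tessa must hold a retail food licence.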